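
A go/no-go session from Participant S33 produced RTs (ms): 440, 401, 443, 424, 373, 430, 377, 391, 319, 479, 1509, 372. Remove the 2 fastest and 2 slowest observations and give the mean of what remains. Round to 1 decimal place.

409.9 ms

Sorted: 319, 372, 373, 377, 391, 401, 424, 430, 440, 443, 479, 1509
Drop lowest 2 (319, 372) and highest 2 (479, 1509)
Remaining (n=8): Σ = 3279, mean = 3279/8 = 409.875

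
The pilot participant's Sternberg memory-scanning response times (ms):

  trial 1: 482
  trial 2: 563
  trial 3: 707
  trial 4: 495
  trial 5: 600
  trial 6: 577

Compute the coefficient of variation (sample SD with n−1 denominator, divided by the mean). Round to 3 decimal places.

n = 6, Σ = 3424, M = 570.6667
Σ(x−M)² = 33133.333; s = √(33133.333/5) = 81.4043
CV = 81.4043 / 570.6667 = 0.14265

0.143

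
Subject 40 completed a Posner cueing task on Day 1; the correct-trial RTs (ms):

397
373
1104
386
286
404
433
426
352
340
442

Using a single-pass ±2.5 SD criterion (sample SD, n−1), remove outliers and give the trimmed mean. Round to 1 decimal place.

383.9 ms

n = 11, ΣRT = 4943, M = 449.364
Σ(x−M)² = 492190.55; s = √(492190.55/10) = 221.854
Cutoffs: 449.364 ± 2.5·221.854 → [-105.3, 1004.0]
Outside: 1104 → excluded.
Retained (n=10): Σ = 3839, mean = 3839/10 = 383.900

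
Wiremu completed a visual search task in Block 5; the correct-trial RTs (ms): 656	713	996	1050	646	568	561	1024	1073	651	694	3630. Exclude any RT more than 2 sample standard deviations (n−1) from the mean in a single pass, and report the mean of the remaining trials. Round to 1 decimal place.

n = 12, ΣRT = 12262, M = 1021.833
Σ(x−M)² = 7840403.67; s = √(7840403.67/11) = 844.253
Cutoffs: 1021.833 ± 2·844.253 → [-666.7, 2710.3]
Outside: 3630 → excluded.
Retained (n=11): Σ = 8632, mean = 8632/11 = 784.727

784.7 ms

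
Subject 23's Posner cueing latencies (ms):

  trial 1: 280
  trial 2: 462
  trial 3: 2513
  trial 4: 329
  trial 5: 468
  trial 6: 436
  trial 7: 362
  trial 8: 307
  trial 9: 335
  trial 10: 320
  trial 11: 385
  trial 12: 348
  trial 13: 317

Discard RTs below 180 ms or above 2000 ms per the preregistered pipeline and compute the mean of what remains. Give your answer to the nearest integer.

362 ms

Excluded: 2513
Retained (n=12): Σ = 4349
Mean = 4349/12 = 362.4167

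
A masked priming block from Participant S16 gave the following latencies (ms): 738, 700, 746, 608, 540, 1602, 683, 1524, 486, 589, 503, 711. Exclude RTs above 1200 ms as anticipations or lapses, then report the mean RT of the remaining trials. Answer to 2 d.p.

630.40 ms

Excluded: 1524, 1602
Retained (n=10): Σ = 6304
Mean = 6304/10 = 630.4000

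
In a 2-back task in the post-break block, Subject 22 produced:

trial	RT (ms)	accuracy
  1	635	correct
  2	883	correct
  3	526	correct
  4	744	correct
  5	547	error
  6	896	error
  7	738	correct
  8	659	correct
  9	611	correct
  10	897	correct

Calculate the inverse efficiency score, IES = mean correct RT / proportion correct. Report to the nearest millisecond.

890 ms

Correct trials (n=8): 635, 883, 526, 744, 738, 659, 611, 897
Mean correct RT = 5693/8 = 711.6250 ms
Proportion correct = 8/10
IES = 711.6250 / (8/10) = 889.531 ms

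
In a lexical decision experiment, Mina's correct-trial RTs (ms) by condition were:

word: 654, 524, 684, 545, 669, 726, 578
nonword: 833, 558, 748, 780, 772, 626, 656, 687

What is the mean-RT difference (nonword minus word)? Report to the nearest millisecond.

82 ms

M(word) = 4380/7 = 625.714
M(nonword) = 5660/8 = 707.500
Difference = 707.500 − 625.714 = 81.786 ms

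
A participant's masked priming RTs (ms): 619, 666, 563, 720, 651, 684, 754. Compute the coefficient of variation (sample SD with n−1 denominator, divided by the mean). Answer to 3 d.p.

n = 7, Σ = 4657, M = 665.2857
Σ(x−M)² = 24023.429; s = √(24023.429/6) = 63.2764
CV = 63.2764 / 665.2857 = 0.09511

0.095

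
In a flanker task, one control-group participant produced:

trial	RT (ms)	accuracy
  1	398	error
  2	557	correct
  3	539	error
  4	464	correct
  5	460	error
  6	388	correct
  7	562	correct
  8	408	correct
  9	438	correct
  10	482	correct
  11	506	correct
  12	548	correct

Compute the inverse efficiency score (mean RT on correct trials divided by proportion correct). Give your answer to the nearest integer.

645 ms

Correct trials (n=9): 557, 464, 388, 562, 408, 438, 482, 506, 548
Mean correct RT = 4353/9 = 483.6667 ms
Proportion correct = 9/12
IES = 483.6667 / (9/12) = 644.889 ms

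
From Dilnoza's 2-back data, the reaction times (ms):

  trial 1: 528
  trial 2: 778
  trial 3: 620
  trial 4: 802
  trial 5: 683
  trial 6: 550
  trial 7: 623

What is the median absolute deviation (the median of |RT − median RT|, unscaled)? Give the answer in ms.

Sorted: 528, 550, 620, 623, 683, 778, 802 → median = 623
|x − 623|: 95, 155, 3, 179, 60, 73, 0
Sorted deviations: 0, 3, 60, 73, 95, 155, 179 → MAD = 73

73 ms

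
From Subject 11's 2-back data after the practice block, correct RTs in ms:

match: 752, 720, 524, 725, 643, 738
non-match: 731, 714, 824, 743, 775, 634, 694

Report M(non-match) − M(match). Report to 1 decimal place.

M(match) = 4102/6 = 683.667
M(non-match) = 5115/7 = 730.714
Difference = 730.714 − 683.667 = 47.048 ms

47.0 ms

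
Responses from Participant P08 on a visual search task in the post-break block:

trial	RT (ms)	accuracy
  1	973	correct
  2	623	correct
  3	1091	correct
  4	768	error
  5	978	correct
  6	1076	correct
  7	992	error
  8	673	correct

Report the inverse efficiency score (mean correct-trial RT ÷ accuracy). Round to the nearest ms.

Correct trials (n=6): 973, 623, 1091, 978, 1076, 673
Mean correct RT = 5414/6 = 902.3333 ms
Proportion correct = 6/8
IES = 902.3333 / (6/8) = 1203.111 ms

1203 ms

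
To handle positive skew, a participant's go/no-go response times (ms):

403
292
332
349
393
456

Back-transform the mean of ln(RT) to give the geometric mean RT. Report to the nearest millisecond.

ln(RT): 5.9989, 5.6768, 5.8051, 5.8551, 5.9738, 6.1225
Mean ln(RT) = 35.4322/6 = 5.90537
Geometric mean = exp(5.90537) = 367.00 ms

367 ms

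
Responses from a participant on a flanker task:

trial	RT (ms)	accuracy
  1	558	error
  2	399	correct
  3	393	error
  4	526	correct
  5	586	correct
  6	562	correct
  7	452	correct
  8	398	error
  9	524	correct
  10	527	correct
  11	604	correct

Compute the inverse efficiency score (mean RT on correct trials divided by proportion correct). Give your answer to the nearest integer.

Correct trials (n=8): 399, 526, 586, 562, 452, 524, 527, 604
Mean correct RT = 4180/8 = 522.5000 ms
Proportion correct = 8/11
IES = 522.5000 / (8/11) = 718.438 ms

718 ms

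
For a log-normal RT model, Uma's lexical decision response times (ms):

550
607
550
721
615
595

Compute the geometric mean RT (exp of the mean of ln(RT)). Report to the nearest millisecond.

ln(RT): 6.3099, 6.4085, 6.3099, 6.5806, 6.4216, 6.3886
Mean ln(RT) = 38.4192/6 = 6.40320
Geometric mean = exp(6.40320) = 603.77 ms

604 ms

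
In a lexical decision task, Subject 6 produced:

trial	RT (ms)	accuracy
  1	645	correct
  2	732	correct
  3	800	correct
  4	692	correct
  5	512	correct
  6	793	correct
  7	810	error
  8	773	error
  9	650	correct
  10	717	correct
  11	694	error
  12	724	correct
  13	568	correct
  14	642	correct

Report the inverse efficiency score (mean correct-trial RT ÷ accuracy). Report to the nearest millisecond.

Correct trials (n=11): 645, 732, 800, 692, 512, 793, 650, 717, 724, 568, 642
Mean correct RT = 7475/11 = 679.5455 ms
Proportion correct = 11/14
IES = 679.5455 / (11/14) = 864.876 ms

865 ms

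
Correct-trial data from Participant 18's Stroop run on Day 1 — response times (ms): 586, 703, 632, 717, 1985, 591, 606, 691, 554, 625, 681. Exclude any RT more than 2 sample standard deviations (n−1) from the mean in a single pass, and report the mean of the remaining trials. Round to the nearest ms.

639 ms

n = 11, ΣRT = 8371, M = 761.000
Σ(x−M)² = 1676312.00; s = √(1676312.00/10) = 409.428
Cutoffs: 761.000 ± 2·409.428 → [-57.9, 1579.9]
Outside: 1985 → excluded.
Retained (n=10): Σ = 6386, mean = 6386/10 = 638.600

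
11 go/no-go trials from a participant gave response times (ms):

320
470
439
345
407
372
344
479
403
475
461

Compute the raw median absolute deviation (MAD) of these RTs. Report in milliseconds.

62 ms

Sorted: 320, 344, 345, 372, 403, 407, 439, 461, 470, 475, 479 → median = 407
|x − 407|: 87, 63, 32, 62, 0, 35, 63, 72, 4, 68, 54
Sorted deviations: 0, 4, 32, 35, 54, 62, 63, 63, 68, 72, 87 → MAD = 62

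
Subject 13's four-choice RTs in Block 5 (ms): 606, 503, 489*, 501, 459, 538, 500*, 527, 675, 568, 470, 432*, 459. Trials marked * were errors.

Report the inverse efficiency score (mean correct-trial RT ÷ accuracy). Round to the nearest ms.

Correct trials (n=10): 606, 503, 501, 459, 538, 527, 675, 568, 470, 459
Mean correct RT = 5306/10 = 530.6000 ms
Proportion correct = 10/13
IES = 530.6000 / (10/13) = 689.780 ms

690 ms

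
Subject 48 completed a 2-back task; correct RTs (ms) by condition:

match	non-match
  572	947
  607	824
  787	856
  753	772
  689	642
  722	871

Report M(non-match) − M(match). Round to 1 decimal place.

M(match) = 4130/6 = 688.333
M(non-match) = 4912/6 = 818.667
Difference = 818.667 − 688.333 = 130.333 ms

130.3 ms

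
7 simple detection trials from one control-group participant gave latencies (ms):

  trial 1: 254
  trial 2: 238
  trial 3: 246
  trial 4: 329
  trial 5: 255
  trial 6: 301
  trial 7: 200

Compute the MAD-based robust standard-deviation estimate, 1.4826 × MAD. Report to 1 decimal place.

23.7 ms

Sorted: 200, 238, 246, 254, 255, 301, 329 → median = 254
|x − 254| sorted: 0, 1, 8, 16, 47, 54, 75 → MAD = 16
Robust SD ≈ 1.4826 × 16 = 23.722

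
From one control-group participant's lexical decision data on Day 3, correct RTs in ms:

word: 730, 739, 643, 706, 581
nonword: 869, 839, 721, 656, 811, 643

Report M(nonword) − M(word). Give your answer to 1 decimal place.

M(word) = 3399/5 = 679.800
M(nonword) = 4539/6 = 756.500
Difference = 756.500 − 679.800 = 76.700 ms

76.7 ms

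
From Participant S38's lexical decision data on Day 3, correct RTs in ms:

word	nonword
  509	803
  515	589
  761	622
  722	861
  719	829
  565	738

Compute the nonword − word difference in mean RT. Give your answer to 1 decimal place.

108.5 ms

M(word) = 3791/6 = 631.833
M(nonword) = 4442/6 = 740.333
Difference = 740.333 − 631.833 = 108.500 ms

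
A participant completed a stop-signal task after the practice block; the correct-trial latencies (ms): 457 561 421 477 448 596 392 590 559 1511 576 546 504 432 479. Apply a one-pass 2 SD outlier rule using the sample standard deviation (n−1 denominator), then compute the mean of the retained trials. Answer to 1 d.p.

n = 15, ΣRT = 8549, M = 569.933
Σ(x−M)² = 1009238.93; s = √(1009238.93/14) = 268.493
Cutoffs: 569.933 ± 2·268.493 → [32.9, 1106.9]
Outside: 1511 → excluded.
Retained (n=14): Σ = 7038, mean = 7038/14 = 502.714

502.7 ms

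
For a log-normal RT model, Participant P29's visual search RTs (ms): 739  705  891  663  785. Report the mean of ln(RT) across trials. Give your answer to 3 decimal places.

6.624

ln(RT): 6.6053, 6.5582, 6.7923, 6.4968, 6.6657
Σ ln(RT) = 33.1183
Mean = 33.1183/5 = 6.62366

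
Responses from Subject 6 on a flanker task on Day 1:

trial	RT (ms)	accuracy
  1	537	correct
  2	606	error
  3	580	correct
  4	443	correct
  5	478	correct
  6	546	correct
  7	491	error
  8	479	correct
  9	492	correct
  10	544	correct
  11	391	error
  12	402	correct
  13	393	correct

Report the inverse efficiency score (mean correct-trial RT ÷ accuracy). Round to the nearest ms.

Correct trials (n=10): 537, 580, 443, 478, 546, 479, 492, 544, 402, 393
Mean correct RT = 4894/10 = 489.4000 ms
Proportion correct = 10/13
IES = 489.4000 / (10/13) = 636.220 ms

636 ms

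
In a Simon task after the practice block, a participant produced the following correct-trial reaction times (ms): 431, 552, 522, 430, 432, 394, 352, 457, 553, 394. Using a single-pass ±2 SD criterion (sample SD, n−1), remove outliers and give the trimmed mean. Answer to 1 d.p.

451.7 ms

n = 10, ΣRT = 4517, M = 451.700
Σ(x−M)² = 43178.10; s = √(43178.10/9) = 69.264
Cutoffs: 451.700 ± 2·69.264 → [313.2, 590.2]
No RTs fall outside the cutoffs; all 10 retained. Mean = 4517/10 = 451.700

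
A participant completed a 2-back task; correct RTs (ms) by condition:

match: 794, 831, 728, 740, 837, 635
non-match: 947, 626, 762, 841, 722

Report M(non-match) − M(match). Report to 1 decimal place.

18.8 ms

M(match) = 4565/6 = 760.833
M(non-match) = 3898/5 = 779.600
Difference = 779.600 − 760.833 = 18.767 ms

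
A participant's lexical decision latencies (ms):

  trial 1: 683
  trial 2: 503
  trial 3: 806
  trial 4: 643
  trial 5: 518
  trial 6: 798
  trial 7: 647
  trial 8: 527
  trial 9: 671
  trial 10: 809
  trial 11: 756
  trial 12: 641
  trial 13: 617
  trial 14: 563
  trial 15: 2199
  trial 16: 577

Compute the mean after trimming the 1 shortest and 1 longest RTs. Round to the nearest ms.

661 ms

Sorted: 503, 518, 527, 563, 577, 617, 641, 643, 647, 671, 683, 756, 798, 806, 809, 2199
Drop lowest 1 (503) and highest 1 (2199)
Remaining (n=14): Σ = 9256, mean = 9256/14 = 661.143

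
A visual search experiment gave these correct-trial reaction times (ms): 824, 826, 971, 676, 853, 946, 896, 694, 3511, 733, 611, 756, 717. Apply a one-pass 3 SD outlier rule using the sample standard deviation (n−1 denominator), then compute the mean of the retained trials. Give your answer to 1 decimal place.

n = 13, ΣRT = 13014, M = 1001.077
Σ(x−M)² = 6963386.92; s = √(6963386.92/12) = 761.763
Cutoffs: 1001.077 ± 3·761.763 → [-1284.2, 3286.4]
Outside: 3511 → excluded.
Retained (n=12): Σ = 9503, mean = 9503/12 = 791.917

791.9 ms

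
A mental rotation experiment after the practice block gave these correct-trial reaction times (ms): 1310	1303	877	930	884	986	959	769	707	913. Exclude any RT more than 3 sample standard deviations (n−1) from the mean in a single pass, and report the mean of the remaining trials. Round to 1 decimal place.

963.8 ms

n = 10, ΣRT = 9638, M = 963.800
Σ(x−M)² = 356945.60; s = √(356945.60/9) = 199.150
Cutoffs: 963.800 ± 3·199.150 → [366.4, 1561.2]
No RTs fall outside the cutoffs; all 10 retained. Mean = 9638/10 = 963.800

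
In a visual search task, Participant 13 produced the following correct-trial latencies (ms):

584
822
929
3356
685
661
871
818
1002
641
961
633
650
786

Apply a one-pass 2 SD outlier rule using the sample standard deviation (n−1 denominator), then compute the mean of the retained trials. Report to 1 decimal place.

772.5 ms

n = 14, ΣRT = 13399, M = 957.071
Σ(x−M)² = 6432018.93; s = √(6432018.93/13) = 703.399
Cutoffs: 957.071 ± 2·703.399 → [-449.7, 2363.9]
Outside: 3356 → excluded.
Retained (n=13): Σ = 10043, mean = 10043/13 = 772.538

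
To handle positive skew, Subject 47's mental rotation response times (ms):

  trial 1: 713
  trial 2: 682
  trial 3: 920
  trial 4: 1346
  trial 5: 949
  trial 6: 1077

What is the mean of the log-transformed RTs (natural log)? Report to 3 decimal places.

6.827

ln(RT): 6.5695, 6.5250, 6.8244, 7.2049, 6.8554, 6.9819
Σ ln(RT) = 40.9611
Mean = 40.9611/6 = 6.82685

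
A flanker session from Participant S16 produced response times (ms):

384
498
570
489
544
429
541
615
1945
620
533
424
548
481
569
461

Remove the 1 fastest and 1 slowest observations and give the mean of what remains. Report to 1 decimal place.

Sorted: 384, 424, 429, 461, 481, 489, 498, 533, 541, 544, 548, 569, 570, 615, 620, 1945
Drop lowest 1 (384) and highest 1 (1945)
Remaining (n=14): Σ = 7322, mean = 7322/14 = 523.000

523.0 ms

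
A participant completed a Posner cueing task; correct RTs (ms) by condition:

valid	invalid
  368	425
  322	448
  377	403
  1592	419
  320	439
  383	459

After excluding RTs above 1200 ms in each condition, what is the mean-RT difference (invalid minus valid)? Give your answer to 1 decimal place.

78.2 ms

valid: exclude 1592
M(valid) = 1770/5 = 354.000
M(invalid) = 2593/6 = 432.167
Difference = 432.167 − 354.000 = 78.167 ms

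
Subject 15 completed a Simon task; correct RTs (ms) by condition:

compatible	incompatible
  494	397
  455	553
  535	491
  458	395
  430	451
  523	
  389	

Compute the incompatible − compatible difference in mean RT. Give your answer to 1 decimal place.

M(compatible) = 3284/7 = 469.143
M(incompatible) = 2287/5 = 457.400
Difference = 457.400 − 469.143 = -11.743 ms

-11.7 ms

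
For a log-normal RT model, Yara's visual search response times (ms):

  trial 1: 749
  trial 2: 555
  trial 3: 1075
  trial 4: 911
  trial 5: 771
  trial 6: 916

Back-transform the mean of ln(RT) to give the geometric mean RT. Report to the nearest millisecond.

ln(RT): 6.6187, 6.3190, 6.9801, 6.8145, 6.6477, 6.8200
Mean ln(RT) = 40.2000/6 = 6.70001
Geometric mean = exp(6.70001) = 812.41 ms

812 ms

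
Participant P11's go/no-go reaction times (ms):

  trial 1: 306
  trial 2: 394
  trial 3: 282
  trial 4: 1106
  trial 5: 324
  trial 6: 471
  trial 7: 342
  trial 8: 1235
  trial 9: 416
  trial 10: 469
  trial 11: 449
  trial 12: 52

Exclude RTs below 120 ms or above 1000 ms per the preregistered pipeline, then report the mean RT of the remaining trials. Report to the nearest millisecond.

Excluded: 52, 1106, 1235
Retained (n=9): Σ = 3453
Mean = 3453/9 = 383.6667

384 ms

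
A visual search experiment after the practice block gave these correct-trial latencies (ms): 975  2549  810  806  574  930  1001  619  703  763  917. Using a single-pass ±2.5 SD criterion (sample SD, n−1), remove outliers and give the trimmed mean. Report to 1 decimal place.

n = 11, ΣRT = 10647, M = 967.909
Σ(x−M)² = 2945238.91; s = √(2945238.91/10) = 542.701
Cutoffs: 967.909 ± 2.5·542.701 → [-388.8, 2324.7]
Outside: 2549 → excluded.
Retained (n=10): Σ = 8098, mean = 8098/10 = 809.800

809.8 ms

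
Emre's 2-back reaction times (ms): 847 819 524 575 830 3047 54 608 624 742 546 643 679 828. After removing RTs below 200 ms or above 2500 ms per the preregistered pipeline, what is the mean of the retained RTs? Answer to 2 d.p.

Excluded: 54, 3047
Retained (n=12): Σ = 8265
Mean = 8265/12 = 688.7500

688.75 ms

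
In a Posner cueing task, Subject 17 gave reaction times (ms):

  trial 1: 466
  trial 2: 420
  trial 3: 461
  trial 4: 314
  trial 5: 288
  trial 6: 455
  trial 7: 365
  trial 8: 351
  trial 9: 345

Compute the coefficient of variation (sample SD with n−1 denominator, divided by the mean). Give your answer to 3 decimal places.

0.174

n = 9, Σ = 3465, M = 385.0000
Σ(x−M)² = 36068.000; s = √(36068.000/8) = 67.1454
CV = 67.1454 / 385.0000 = 0.17440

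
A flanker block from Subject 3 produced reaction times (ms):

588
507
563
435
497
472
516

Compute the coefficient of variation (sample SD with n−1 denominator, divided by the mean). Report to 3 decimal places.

0.102

n = 7, Σ = 3578, M = 511.1429
Σ(x−M)² = 16166.857; s = √(16166.857/6) = 51.9083
CV = 51.9083 / 511.1429 = 0.10155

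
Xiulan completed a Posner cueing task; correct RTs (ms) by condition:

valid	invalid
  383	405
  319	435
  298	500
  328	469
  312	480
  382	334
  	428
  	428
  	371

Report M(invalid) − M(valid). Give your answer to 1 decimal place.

90.8 ms

M(valid) = 2022/6 = 337.000
M(invalid) = 3850/9 = 427.778
Difference = 427.778 − 337.000 = 90.778 ms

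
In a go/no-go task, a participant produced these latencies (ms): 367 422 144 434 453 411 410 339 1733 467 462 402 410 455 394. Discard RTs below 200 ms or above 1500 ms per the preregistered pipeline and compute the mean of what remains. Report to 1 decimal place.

Excluded: 144, 1733
Retained (n=13): Σ = 5426
Mean = 5426/13 = 417.3846

417.4 ms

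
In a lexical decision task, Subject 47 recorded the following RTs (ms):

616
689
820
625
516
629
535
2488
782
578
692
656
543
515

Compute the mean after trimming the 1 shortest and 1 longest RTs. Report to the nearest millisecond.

Sorted: 515, 516, 535, 543, 578, 616, 625, 629, 656, 689, 692, 782, 820, 2488
Drop lowest 1 (515) and highest 1 (2488)
Remaining (n=12): Σ = 7681, mean = 7681/12 = 640.083

640 ms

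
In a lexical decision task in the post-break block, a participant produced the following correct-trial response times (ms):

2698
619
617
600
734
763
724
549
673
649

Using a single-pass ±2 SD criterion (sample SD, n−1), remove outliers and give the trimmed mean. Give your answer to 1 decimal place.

n = 10, ΣRT = 8626, M = 862.600
Σ(x−M)² = 3782898.40; s = √(3782898.40/9) = 648.322
Cutoffs: 862.600 ± 2·648.322 → [-434.0, 2159.2]
Outside: 2698 → excluded.
Retained (n=9): Σ = 5928, mean = 5928/9 = 658.667

658.7 ms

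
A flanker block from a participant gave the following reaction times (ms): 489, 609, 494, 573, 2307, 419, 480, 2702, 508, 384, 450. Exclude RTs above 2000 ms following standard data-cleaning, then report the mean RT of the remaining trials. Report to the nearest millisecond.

490 ms

Excluded: 2307, 2702
Retained (n=9): Σ = 4406
Mean = 4406/9 = 489.5556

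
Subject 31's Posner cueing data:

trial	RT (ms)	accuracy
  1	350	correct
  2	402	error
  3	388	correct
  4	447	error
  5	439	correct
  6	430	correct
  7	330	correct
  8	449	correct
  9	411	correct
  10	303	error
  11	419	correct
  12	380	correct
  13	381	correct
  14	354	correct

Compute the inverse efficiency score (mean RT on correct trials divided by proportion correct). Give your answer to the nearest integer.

501 ms

Correct trials (n=11): 350, 388, 439, 430, 330, 449, 411, 419, 380, 381, 354
Mean correct RT = 4331/11 = 393.7273 ms
Proportion correct = 11/14
IES = 393.7273 / (11/14) = 501.107 ms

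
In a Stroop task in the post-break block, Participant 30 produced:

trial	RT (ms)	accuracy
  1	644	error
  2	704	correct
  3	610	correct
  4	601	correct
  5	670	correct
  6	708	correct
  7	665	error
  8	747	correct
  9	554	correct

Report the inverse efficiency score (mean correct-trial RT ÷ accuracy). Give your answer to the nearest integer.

Correct trials (n=7): 704, 610, 601, 670, 708, 747, 554
Mean correct RT = 4594/7 = 656.2857 ms
Proportion correct = 7/9
IES = 656.2857 / (7/9) = 843.796 ms

844 ms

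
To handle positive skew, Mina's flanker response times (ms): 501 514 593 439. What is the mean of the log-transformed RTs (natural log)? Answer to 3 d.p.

ln(RT): 6.2166, 6.2422, 6.3852, 6.0845
Σ ln(RT) = 24.9285
Mean = 24.9285/4 = 6.23213

6.232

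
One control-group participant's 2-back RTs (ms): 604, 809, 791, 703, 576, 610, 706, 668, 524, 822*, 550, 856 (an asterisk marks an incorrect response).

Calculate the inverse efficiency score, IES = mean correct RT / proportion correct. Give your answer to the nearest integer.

734 ms

Correct trials (n=11): 604, 809, 791, 703, 576, 610, 706, 668, 524, 550, 856
Mean correct RT = 7397/11 = 672.4545 ms
Proportion correct = 11/12
IES = 672.4545 / (11/12) = 733.587 ms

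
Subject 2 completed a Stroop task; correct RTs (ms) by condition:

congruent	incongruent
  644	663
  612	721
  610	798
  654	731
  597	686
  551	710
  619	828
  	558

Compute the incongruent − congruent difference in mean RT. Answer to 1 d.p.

99.4 ms

M(congruent) = 4287/7 = 612.429
M(incongruent) = 5695/8 = 711.875
Difference = 711.875 − 612.429 = 99.446 ms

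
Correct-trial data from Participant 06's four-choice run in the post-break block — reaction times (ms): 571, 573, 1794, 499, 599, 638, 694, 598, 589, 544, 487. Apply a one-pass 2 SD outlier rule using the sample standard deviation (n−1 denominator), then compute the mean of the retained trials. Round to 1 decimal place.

579.2 ms

n = 11, ΣRT = 7586, M = 689.636
Σ(x−M)² = 1375336.55; s = √(1375336.55/10) = 370.855
Cutoffs: 689.636 ± 2·370.855 → [-52.1, 1431.3]
Outside: 1794 → excluded.
Retained (n=10): Σ = 5792, mean = 5792/10 = 579.200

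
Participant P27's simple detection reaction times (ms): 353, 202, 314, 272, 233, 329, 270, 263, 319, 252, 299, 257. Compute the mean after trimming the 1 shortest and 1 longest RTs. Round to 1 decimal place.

280.8 ms

Sorted: 202, 233, 252, 257, 263, 270, 272, 299, 314, 319, 329, 353
Drop lowest 1 (202) and highest 1 (353)
Remaining (n=10): Σ = 2808, mean = 2808/10 = 280.800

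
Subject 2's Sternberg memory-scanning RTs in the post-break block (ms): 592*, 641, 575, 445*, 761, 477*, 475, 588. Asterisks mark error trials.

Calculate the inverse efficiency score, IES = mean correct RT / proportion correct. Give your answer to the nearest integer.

Correct trials (n=5): 641, 575, 761, 475, 588
Mean correct RT = 3040/5 = 608.0000 ms
Proportion correct = 5/8
IES = 608.0000 / (5/8) = 972.800 ms

973 ms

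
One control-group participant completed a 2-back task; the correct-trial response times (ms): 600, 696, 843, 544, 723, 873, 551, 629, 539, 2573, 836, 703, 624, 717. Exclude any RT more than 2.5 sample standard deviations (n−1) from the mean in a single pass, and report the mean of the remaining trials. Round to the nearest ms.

683 ms

n = 14, ΣRT = 11451, M = 817.929
Σ(x−M)² = 3476420.93; s = √(3476420.93/13) = 517.124
Cutoffs: 817.929 ± 2.5·517.124 → [-474.9, 2110.7]
Outside: 2573 → excluded.
Retained (n=13): Σ = 8878, mean = 8878/13 = 682.923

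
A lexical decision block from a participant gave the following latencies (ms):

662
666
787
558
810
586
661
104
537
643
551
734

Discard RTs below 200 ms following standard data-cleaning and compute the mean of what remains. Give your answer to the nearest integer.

Excluded: 104
Retained (n=11): Σ = 7195
Mean = 7195/11 = 654.0909

654 ms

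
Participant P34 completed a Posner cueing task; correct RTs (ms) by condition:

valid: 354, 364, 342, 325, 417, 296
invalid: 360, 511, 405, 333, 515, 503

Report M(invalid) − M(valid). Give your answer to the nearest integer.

M(valid) = 2098/6 = 349.667
M(invalid) = 2627/6 = 437.833
Difference = 437.833 − 349.667 = 88.167 ms

88 ms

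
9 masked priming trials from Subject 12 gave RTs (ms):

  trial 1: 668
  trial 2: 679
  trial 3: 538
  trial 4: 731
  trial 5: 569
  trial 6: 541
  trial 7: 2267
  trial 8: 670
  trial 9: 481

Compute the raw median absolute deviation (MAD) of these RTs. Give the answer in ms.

99 ms

Sorted: 481, 538, 541, 569, 668, 670, 679, 731, 2267 → median = 668
|x − 668|: 0, 11, 130, 63, 99, 127, 1599, 2, 187
Sorted deviations: 0, 2, 11, 63, 99, 127, 130, 187, 1599 → MAD = 99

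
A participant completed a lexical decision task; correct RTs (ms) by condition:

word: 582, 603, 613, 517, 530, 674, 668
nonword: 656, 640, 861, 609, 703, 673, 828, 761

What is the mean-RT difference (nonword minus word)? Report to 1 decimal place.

M(word) = 4187/7 = 598.143
M(nonword) = 5731/8 = 716.375
Difference = 716.375 − 598.143 = 118.232 ms

118.2 ms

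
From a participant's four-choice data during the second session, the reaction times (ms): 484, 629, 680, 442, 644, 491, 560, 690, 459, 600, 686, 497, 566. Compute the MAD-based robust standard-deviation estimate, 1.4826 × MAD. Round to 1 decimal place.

115.6 ms

Sorted: 442, 459, 484, 491, 497, 560, 566, 600, 629, 644, 680, 686, 690 → median = 566
|x − 566| sorted: 0, 6, 34, 63, 69, 75, 78, 82, 107, 114, 120, 124, 124 → MAD = 78
Robust SD ≈ 1.4826 × 78 = 115.643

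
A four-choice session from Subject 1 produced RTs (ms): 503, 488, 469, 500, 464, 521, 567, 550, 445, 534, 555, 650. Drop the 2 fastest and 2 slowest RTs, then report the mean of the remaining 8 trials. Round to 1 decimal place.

515.0 ms

Sorted: 445, 464, 469, 488, 500, 503, 521, 534, 550, 555, 567, 650
Drop lowest 2 (445, 464) and highest 2 (567, 650)
Remaining (n=8): Σ = 4120, mean = 4120/8 = 515.000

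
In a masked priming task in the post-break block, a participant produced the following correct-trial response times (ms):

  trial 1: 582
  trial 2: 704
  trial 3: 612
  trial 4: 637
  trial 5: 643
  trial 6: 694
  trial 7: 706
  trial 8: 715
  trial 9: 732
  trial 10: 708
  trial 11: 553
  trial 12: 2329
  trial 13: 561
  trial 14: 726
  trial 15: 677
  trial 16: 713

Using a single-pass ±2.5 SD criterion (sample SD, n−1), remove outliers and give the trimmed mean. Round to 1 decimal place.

664.2 ms

n = 16, ΣRT = 12292, M = 768.250
Σ(x−M)² = 2651703.00; s = √(2651703.00/15) = 420.452
Cutoffs: 768.250 ± 2.5·420.452 → [-282.9, 1819.4]
Outside: 2329 → excluded.
Retained (n=15): Σ = 9963, mean = 9963/15 = 664.200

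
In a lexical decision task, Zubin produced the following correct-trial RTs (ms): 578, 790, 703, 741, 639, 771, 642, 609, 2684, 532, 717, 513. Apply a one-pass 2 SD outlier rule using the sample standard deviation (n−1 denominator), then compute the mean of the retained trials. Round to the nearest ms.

658 ms

n = 12, ΣRT = 9919, M = 826.583
Σ(x−M)² = 3852538.92; s = √(3852538.92/11) = 591.803
Cutoffs: 826.583 ± 2·591.803 → [-357.0, 2010.2]
Outside: 2684 → excluded.
Retained (n=11): Σ = 7235, mean = 7235/11 = 657.727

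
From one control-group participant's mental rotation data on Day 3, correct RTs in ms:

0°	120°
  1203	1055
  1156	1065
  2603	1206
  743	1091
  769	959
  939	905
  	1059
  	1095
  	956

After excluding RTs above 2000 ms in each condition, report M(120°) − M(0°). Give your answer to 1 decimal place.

81.4 ms

0°: exclude 2603
M(0°) = 4810/5 = 962.000
M(120°) = 9391/9 = 1043.444
Difference = 1043.444 − 962.000 = 81.444 ms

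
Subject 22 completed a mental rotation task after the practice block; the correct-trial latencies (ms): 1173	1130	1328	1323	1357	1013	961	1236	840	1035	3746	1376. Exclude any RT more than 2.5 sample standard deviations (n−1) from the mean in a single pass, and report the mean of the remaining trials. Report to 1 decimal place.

1161.1 ms

n = 12, ΣRT = 16518, M = 1376.500
Σ(x−M)² = 6451267.00; s = √(6451267.00/11) = 765.819
Cutoffs: 1376.500 ± 2.5·765.819 → [-538.0, 3291.0]
Outside: 3746 → excluded.
Retained (n=11): Σ = 12772, mean = 12772/11 = 1161.091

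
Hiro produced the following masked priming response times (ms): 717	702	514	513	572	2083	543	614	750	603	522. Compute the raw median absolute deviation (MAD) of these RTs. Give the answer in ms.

Sorted: 513, 514, 522, 543, 572, 603, 614, 702, 717, 750, 2083 → median = 603
|x − 603|: 114, 99, 89, 90, 31, 1480, 60, 11, 147, 0, 81
Sorted deviations: 0, 11, 31, 60, 81, 89, 90, 99, 114, 147, 1480 → MAD = 89

89 ms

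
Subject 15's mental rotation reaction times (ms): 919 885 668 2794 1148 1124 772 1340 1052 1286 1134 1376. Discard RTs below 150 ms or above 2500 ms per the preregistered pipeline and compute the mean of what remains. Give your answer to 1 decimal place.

Excluded: 2794
Retained (n=11): Σ = 11704
Mean = 11704/11 = 1064.0000

1064.0 ms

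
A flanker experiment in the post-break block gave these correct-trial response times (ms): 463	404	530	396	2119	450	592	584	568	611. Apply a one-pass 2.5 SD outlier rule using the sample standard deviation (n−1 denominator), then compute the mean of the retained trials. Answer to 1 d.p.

n = 10, ΣRT = 6717, M = 671.700
Σ(x−M)² = 2383618.10; s = √(2383618.10/9) = 514.632
Cutoffs: 671.700 ± 2.5·514.632 → [-614.9, 1958.3]
Outside: 2119 → excluded.
Retained (n=9): Σ = 4598, mean = 4598/9 = 510.889

510.9 ms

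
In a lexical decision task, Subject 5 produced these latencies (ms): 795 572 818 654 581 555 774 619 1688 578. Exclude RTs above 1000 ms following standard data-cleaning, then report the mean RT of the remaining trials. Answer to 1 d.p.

660.7 ms

Excluded: 1688
Retained (n=9): Σ = 5946
Mean = 5946/9 = 660.6667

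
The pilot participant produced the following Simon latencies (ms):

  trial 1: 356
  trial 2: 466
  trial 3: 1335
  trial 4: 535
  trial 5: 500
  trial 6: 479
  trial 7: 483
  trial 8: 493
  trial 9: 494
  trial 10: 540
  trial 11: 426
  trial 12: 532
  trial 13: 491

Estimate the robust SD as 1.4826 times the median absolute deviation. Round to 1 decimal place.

40.0 ms

Sorted: 356, 426, 466, 479, 483, 491, 493, 494, 500, 532, 535, 540, 1335 → median = 493
|x − 493| sorted: 0, 1, 2, 7, 10, 14, 27, 39, 42, 47, 67, 137, 842 → MAD = 27
Robust SD ≈ 1.4826 × 27 = 40.030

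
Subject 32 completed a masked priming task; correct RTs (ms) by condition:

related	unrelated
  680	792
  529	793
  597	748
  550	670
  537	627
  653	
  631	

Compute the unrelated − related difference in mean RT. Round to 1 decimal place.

M(related) = 4177/7 = 596.714
M(unrelated) = 3630/5 = 726.000
Difference = 726.000 − 596.714 = 129.286 ms

129.3 ms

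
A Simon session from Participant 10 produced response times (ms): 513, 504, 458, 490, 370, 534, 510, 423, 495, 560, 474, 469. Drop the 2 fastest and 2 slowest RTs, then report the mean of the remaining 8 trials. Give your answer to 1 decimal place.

Sorted: 370, 423, 458, 469, 474, 490, 495, 504, 510, 513, 534, 560
Drop lowest 2 (370, 423) and highest 2 (534, 560)
Remaining (n=8): Σ = 3913, mean = 3913/8 = 489.125

489.1 ms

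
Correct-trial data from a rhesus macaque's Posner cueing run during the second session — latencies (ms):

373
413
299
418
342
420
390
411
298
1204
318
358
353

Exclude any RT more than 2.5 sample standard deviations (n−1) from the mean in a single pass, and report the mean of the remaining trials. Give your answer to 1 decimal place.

366.1 ms

n = 13, ΣRT = 5597, M = 430.538
Σ(x−M)² = 670801.23; s = √(670801.23/12) = 236.432
Cutoffs: 430.538 ± 2.5·236.432 → [-160.5, 1021.6]
Outside: 1204 → excluded.
Retained (n=12): Σ = 4393, mean = 4393/12 = 366.083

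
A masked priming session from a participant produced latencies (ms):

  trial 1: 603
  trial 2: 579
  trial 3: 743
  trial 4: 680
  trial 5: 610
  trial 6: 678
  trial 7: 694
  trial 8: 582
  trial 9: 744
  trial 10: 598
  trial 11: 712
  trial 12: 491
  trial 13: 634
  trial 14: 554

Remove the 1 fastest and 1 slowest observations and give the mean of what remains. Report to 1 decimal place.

638.9 ms

Sorted: 491, 554, 579, 582, 598, 603, 610, 634, 678, 680, 694, 712, 743, 744
Drop lowest 1 (491) and highest 1 (744)
Remaining (n=12): Σ = 7667, mean = 7667/12 = 638.917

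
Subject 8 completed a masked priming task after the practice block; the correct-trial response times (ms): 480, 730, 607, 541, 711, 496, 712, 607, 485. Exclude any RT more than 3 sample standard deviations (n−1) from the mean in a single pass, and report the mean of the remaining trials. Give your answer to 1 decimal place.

n = 9, ΣRT = 5369, M = 596.556
Σ(x−M)² = 83678.22; s = √(83678.22/8) = 102.273
Cutoffs: 596.556 ± 3·102.273 → [289.7, 903.4]
No RTs fall outside the cutoffs; all 9 retained. Mean = 5369/9 = 596.556

596.6 ms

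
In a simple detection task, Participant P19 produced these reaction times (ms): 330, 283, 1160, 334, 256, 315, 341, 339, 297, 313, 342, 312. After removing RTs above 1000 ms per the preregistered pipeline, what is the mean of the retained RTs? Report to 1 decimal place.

314.7 ms

Excluded: 1160
Retained (n=11): Σ = 3462
Mean = 3462/11 = 314.7273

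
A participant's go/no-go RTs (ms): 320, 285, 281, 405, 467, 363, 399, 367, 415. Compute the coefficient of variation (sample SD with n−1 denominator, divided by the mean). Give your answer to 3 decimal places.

0.170

n = 9, Σ = 3302, M = 366.8889
Σ(x−M)² = 31116.889; s = √(31116.889/8) = 62.3667
CV = 62.3667 / 366.8889 = 0.16999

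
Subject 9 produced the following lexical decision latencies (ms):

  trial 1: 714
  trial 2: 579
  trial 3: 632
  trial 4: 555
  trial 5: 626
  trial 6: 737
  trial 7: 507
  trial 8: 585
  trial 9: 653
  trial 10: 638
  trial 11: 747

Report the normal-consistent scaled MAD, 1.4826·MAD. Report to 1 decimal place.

78.6 ms

Sorted: 507, 555, 579, 585, 626, 632, 638, 653, 714, 737, 747 → median = 632
|x − 632| sorted: 0, 6, 6, 21, 47, 53, 77, 82, 105, 115, 125 → MAD = 53
Robust SD ≈ 1.4826 × 53 = 78.578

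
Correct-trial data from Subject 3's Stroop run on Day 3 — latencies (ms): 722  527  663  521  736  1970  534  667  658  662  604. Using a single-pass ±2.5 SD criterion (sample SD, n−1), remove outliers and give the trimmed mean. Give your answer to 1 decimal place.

629.4 ms

n = 11, ΣRT = 8264, M = 751.273
Σ(x−M)² = 1690170.18; s = √(1690170.18/10) = 411.117
Cutoffs: 751.273 ± 2.5·411.117 → [-276.5, 1779.1]
Outside: 1970 → excluded.
Retained (n=10): Σ = 6294, mean = 6294/10 = 629.400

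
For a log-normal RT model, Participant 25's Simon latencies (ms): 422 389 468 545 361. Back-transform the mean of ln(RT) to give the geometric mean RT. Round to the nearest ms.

ln(RT): 6.0450, 5.9636, 6.1485, 6.3008, 5.8889
Mean ln(RT) = 30.3467/5 = 6.06934
Geometric mean = exp(6.06934) = 432.40 ms

432 ms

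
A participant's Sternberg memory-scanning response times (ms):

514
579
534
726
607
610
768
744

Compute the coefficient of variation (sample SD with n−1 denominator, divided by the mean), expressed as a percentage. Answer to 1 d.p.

n = 8, Σ = 5082, M = 635.2500
Σ(x−M)² = 67237.500; s = √(67237.500/7) = 98.0069
CV = 98.0069 / 635.2500 = 0.15428 = 15.428%

15.4%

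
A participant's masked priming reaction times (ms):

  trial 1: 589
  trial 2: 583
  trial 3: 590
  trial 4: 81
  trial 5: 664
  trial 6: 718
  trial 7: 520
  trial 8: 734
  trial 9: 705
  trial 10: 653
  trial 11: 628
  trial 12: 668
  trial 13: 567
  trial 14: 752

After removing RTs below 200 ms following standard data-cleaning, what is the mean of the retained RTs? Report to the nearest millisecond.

644 ms

Excluded: 81
Retained (n=13): Σ = 8371
Mean = 8371/13 = 643.9231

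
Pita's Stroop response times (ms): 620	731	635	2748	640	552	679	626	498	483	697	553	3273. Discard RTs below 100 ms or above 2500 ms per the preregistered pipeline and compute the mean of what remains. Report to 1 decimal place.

Excluded: 2748, 3273
Retained (n=11): Σ = 6714
Mean = 6714/11 = 610.3636

610.4 ms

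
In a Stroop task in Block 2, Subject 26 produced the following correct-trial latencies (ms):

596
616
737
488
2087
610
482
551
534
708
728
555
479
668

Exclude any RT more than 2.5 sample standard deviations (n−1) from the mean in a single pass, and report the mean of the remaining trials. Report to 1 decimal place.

596.3 ms

n = 14, ΣRT = 9839, M = 702.786
Σ(x−M)² = 2164964.36; s = √(2164964.36/13) = 408.088
Cutoffs: 702.786 ± 2.5·408.088 → [-317.4, 1723.0]
Outside: 2087 → excluded.
Retained (n=13): Σ = 7752, mean = 7752/13 = 596.308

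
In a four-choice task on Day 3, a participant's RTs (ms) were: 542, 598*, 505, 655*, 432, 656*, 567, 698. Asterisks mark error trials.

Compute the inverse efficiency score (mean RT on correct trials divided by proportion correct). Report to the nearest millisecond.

Correct trials (n=5): 542, 505, 432, 567, 698
Mean correct RT = 2744/5 = 548.8000 ms
Proportion correct = 5/8
IES = 548.8000 / (5/8) = 878.080 ms

878 ms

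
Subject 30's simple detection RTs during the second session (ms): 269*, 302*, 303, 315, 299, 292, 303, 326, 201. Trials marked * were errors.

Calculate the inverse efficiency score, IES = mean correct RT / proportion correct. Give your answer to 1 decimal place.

374.5 ms

Correct trials (n=7): 303, 315, 299, 292, 303, 326, 201
Mean correct RT = 2039/7 = 291.2857 ms
Proportion correct = 7/9
IES = 291.2857 / (7/9) = 374.510 ms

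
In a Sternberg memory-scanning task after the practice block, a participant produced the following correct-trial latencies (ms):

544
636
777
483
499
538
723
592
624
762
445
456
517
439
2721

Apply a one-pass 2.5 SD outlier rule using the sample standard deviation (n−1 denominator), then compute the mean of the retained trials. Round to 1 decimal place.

n = 15, ΣRT = 10756, M = 717.067
Σ(x−M)² = 4476150.93; s = √(4476150.93/14) = 565.442
Cutoffs: 717.067 ± 2.5·565.442 → [-696.5, 2130.7]
Outside: 2721 → excluded.
Retained (n=14): Σ = 8035, mean = 8035/14 = 573.929

573.9 ms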